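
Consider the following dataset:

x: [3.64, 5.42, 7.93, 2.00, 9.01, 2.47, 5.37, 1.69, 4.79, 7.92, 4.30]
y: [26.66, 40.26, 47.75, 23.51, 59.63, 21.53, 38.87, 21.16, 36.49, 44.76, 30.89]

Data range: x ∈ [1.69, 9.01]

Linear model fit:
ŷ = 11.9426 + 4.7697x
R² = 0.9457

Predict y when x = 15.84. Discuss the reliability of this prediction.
ŷ = 87.4946 (extrapolation — x = 15.84 lies outside [1.69, 9.01], so reliability is low).

Prediction calculation:
ŷ = 11.9426 + 4.7697 × 15.84
ŷ = 87.4946

Reliability:
- Data range: x ∈ [1.69, 9.01]
- Prediction point: x = 15.84 is 6.83 units above the observed range → this is EXTRAPOLATION, not interpolation

Why that matters here:
- The linear relationship may not hold outside the observed range
- R² describes fit only over the sampled x values; it says nothing about behaviour beyond them

Report the number if required, but flag clearly that it is an extrapolation.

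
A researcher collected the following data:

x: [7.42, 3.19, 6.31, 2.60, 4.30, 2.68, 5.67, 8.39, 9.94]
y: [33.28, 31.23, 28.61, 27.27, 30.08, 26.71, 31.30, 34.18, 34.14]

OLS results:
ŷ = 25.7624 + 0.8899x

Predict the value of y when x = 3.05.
ŷ = 28.4766

Plug x = 3.05 into the fitted line:

ŷ = 25.7624 + 0.8899 × 3.05
ŷ = 25.7624 + 2.7142
ŷ = 28.4766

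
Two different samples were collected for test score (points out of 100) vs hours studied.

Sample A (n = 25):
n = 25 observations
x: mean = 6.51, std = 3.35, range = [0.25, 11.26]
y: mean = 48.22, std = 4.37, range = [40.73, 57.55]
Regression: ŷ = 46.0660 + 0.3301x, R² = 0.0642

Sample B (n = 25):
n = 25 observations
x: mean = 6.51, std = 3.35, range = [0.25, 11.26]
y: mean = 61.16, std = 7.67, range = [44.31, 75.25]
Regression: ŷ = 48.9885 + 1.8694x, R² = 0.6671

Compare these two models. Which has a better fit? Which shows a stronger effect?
Model B has the better fit (R² = 0.6671 vs 0.0642). Model B shows the stronger effect (|β₁| = 1.8694 vs 0.3301).

Model Comparison:

Fit — compare R²:
- Model A: R² = 0.0642 → 6.42% of variance in test score explained
- Model B: R² = 0.6671 → 66.71% of variance in test score explained
- 0.6671 > 0.0642 → Model B has the better fit

Strength of effect — compare |β₁|:
- Model A: β₁ = 0.3301 → predicted test score rises 0.3301 points per additional hour of study time
- Model B: β₁ = 1.8694 → predicted test score rises 1.8694 points per additional hour of study time
- |0.3301| < |1.8694| → Model B shows the stronger marginal effect

Notes:
- A better fit (higher R²) doesn't necessarily mean a more important relationship.
- A steeper slope doesn't make a better model if the scatter around the line is large.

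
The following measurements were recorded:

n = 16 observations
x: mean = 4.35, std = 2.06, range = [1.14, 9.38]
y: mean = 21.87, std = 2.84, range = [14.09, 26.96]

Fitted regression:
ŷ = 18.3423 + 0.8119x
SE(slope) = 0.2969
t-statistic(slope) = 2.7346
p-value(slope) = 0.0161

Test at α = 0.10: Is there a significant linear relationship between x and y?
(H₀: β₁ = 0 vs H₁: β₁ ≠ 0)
Since p-value = 0.0161 < α = 0.10, reject H₀ — the slope is significantly different from 0.

Hypothesis test for the slope coefficient:

H₀: β₁ = 0 (no linear relationship)
H₁: β₁ ≠ 0 (linear relationship exists)

Test statistic: t = β̂₁ / SE(β̂₁) = 0.8119 / 0.2969 = 2.7346

The p-value (0.0161) is the probability, under H₀, of a t-statistic at least as extreme as |t| = 2.7346 (two-sided, df = n − 2 = 14).

Decision rule: reject H₀ if p-value < α.
p-value = 0.0161 < α = 0.10 → reject H₀.

Conclusion: the linear association between x and y is significant at the 10% level.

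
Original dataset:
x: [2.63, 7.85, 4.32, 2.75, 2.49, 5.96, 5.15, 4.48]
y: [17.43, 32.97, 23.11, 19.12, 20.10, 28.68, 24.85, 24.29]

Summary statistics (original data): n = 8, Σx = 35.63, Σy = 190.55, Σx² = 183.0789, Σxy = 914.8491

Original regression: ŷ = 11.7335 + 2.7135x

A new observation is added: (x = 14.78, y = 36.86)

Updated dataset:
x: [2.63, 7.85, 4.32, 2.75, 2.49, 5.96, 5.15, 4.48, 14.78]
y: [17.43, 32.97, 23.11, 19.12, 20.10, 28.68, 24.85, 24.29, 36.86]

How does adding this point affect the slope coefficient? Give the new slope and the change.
New slope β₁ = 1.5598 versus 2.7135 before: a change of -1.1537 (-42.5%).

The new point has HIGH LEVERAGE: x = 14.78 is far from the original mean x̄ = 35.63/8 ≈ 4.45 (original range [2.49, 7.85]).

Step 1: Update the sums with the new point (n goes from 8 to 9)
Σx  = 35.63 + 14.78 = 50.41
Σy  = 190.55 + 36.86 = 227.41
Σx² = 183.0789 + 14.78² = 183.0789 + 218.4484 = 401.5273
Σxy = 914.8491 + 14.78×36.86 = 914.8491 + 544.7908 = 1459.6399

Step 2: Recompute the slope with b₁ = (nΣxy − ΣxΣy) / (nΣx² − (Σx)²)
Numerator   = 9×1459.6399 − 50.41×227.41 = 13136.7591 − 11463.7381 = 1673.0210
Denominator = 9×401.5273 − 50.41² = 3613.7457 − 2541.1681 = 1072.5776
b₁(new) = 1673.0210 / 1072.5776 = 1.5598

(Same formula on the original sums: (8×914.8491 − 35.63×190.55) / (8×183.0789 − 35.63²) = 529.4963 / 195.1343 = 2.7135, matching the given fit.)

Step 3: Change in slope
Δβ₁ = 1.5598 − 2.7135 = -1.1537
Relative change = -1.1537 / 2.7135 × 100% = -42.5%
→ the slope decreases when the point is added.

A high-leverage point only changes the slope if it is off the original line; here y = 36.86 is below the original trend, so the slope decreases.
In practice: investigate whether it comes from the same population as the rest of the sample; check such a point for data-entry or measurement error.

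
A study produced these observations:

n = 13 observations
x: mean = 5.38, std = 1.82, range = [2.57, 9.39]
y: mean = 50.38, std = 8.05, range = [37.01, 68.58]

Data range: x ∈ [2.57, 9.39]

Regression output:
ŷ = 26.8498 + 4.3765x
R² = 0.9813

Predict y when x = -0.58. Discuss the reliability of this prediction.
The equation gives ŷ = 24.3114; however x = -0.58 is 3.15 units below the observed range, so this extrapolated value should not be trusted.

Prediction calculation:
ŷ = 26.8498 + 4.3765 × (-0.58)
ŷ = 24.3114

Reliability:
- Data range: x ∈ [2.57, 9.39]
- Prediction point: x = -0.58 is 3.15 units below the observed range → this is EXTRAPOLATION, not interpolation

Why that matters here:
- R² describes fit only over the sampled x values; it says nothing about behaviour beyond them
- The linear relationship may not hold outside the observed range

A defensible statement: 'if the linear trend continued to x = -0.58, y would be about 24.3114' — the premise is untested.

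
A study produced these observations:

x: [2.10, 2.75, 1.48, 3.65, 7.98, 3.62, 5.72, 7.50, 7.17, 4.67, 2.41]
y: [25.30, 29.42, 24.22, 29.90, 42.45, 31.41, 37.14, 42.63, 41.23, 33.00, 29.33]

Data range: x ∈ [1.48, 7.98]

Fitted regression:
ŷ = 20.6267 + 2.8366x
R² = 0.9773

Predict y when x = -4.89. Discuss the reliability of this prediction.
ŷ = 6.7557 (extrapolation — x = -4.89 lies outside [1.48, 7.98], so reliability is low).

Prediction calculation:
ŷ = 20.6267 + 2.8366 × (-4.89)
ŷ = 6.7557

Reliability:
- Data range: x ∈ [1.48, 7.98]
- Prediction point: x = -4.89 is 6.37 units below the observed range → this is EXTRAPOLATION, not interpolation

Why that matters here:
- The linear relationship may not hold outside the observed range
- Real relationships often flatten, saturate, or turn nonlinear at extremes
- The standard error of prediction grows with (x − x̄)², and x = -4.89 is far from x̄ = 4.46

A defensible statement: 'if the linear trend continued to x = -4.89, y would be about 6.7557' — the premise is untested.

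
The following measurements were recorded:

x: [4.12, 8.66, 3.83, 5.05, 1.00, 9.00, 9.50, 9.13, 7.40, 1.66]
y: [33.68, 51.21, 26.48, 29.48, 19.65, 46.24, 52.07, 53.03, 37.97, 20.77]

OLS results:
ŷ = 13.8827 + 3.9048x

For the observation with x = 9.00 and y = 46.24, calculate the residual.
Residual = -2.7859

The residual is the difference between the actual value and the predicted value:

Residual = y - ŷ

Step 1: Calculate predicted value
ŷ = 13.8827 + 3.9048 × 9.00
ŷ = 49.0259

Step 2: Calculate residual
Residual = 46.24 - 49.0259
Residual = -2.7859

The residual is negative, so the observed y = 46.24 sits below the regression line (the line overestimates it by 2.7859).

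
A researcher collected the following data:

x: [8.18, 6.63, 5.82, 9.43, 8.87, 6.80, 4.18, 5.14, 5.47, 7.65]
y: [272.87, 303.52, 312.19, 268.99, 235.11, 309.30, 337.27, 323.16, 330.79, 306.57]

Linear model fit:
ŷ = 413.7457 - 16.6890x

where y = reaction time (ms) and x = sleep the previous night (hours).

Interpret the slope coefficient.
An increase of one hour in sleep is associated with a 16.6890 ms decrease in predicted reaction time.

The slope β₁ = -16.6890 gives the rate at which the fitted reaction time changes with sleep.

Interpretation:
- Sleep up by 1 hour → predicted reaction time decreases by 16.6890 ms
- The effect is assumed constant over the observed range of x (linearity)
- The slope describes association in these data, not necessarily a causal effect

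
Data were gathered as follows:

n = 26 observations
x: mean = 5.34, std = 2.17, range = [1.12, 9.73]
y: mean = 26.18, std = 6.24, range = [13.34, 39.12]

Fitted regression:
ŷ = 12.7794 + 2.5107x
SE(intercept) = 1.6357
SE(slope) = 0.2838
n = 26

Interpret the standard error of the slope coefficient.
SE(slope) = 0.2838 measures the uncertainty in the estimated slope. The coefficient is estimated precisely (SE/|β̂₁| = 11.3%).

SE(β̂₁) = s / √Sxx, where s is the residual standard deviation and Sxx = Σ(x − x̄)². It is the yardstick for how far β̂₁ = 2.5107 could plausibly be from the true slope.

Relative precision:
- SE / |β̂₁| = 0.2838 / 2.5107 = 11.3%
- Rule of thumb (under 20%: precise; 20% to under 50%: moderately precise; 50% or more: imprecise) → precise

Rough 95% range (±2 SE): 2.5107 ± 0.5676 → (1.9431, 3.0783).

What drives SE(β̂₁): wider spread of x values → smaller SE; larger n (here n = 26) → smaller SE.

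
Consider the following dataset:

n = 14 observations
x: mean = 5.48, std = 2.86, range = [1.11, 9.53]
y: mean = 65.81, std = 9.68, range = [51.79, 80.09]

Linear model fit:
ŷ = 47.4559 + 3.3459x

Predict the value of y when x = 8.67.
ŷ = 76.4649

To predict y for x = 8.67, substitute into the regression equation:

ŷ = 47.4559 + 3.3459 × 8.67
ŷ = 47.4559 + 29.0090
ŷ = 76.4649

This is a point prediction; actual observations scatter around it by roughly the residual standard deviation.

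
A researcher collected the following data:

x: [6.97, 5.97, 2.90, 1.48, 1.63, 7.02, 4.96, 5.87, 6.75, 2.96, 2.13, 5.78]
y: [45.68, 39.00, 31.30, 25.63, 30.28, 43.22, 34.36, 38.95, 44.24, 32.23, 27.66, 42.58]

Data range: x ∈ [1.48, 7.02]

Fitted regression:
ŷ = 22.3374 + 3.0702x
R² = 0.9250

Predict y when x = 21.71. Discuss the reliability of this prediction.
The equation gives ŷ = 88.9914; however x = 21.71 is 14.69 units above the observed range, so this extrapolated value should not be trusted.

Prediction calculation:
ŷ = 22.3374 + 3.0702 × 21.71
ŷ = 88.9914

Reliability:
- Data range: x ∈ [1.48, 7.02]
- Prediction point: x = 21.71 is 14.69 units above the observed range → this is EXTRAPOLATION, not interpolation

Why that matters here:
- There are no observations near this x to validate the fitted line there
- The linear relationship may not hold outside the observed range

The R² = 0.9250 only validates the fit within [1.48, 7.02]; treat ŷ = 88.9914 with caution.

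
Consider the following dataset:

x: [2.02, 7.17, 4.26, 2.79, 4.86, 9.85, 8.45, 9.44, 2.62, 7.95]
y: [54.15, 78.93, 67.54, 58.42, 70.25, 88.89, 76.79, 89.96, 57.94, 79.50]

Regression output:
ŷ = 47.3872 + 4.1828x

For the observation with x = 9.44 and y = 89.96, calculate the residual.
Residual = 3.0872

The residual is the difference between the actual value and the predicted value:

Residual = y - ŷ

Step 1: Calculate predicted value
ŷ = 47.3872 + 4.1828 × 9.44
ŷ = 86.8728

Step 2: Calculate residual
Residual = 89.96 - 86.8728
Residual = 3.0872

Sign check: y > ŷ, so the point is above the line and the fit underestimates here.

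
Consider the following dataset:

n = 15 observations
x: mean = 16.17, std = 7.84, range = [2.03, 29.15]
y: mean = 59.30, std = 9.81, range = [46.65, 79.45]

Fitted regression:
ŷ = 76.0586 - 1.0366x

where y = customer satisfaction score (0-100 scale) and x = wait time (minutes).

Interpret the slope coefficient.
For each additional minute of wait time, predicted satisfaction score decreases by approximately 1.0366 points.

The slope coefficient β₁ = -1.0366 represents the marginal effect of wait time on satisfaction score.

Interpretation:
- Wait time up by 1 minute → predicted satisfaction score decreases by 1.0366 points
- This is a linear approximation: the same per-unit change is assumed across the whole observed x range
- The sign (−) gives the direction; the magnitude 1.0366 gives the size of the effect per minute

The intercept β₀ = 76.0586 is the predicted satisfaction score when wait time = 0; since the smallest observed x is 2.03, this is an extrapolation and mainly anchors the line.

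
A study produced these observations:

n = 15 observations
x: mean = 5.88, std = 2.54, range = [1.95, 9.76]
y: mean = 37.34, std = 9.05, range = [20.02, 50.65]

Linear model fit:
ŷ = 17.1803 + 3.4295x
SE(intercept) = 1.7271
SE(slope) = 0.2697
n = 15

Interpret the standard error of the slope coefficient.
The slope 3.4295 is pinned down to within about ±0.2697 (one SE) by these data — relative uncertainty 7.9%, i.e. precise.

SE(β̂₁) = s / √Sxx, where s is the residual standard deviation and Sxx = Σ(x − x̄)². It is the yardstick for how far β̂₁ = 3.4295 could plausibly be from the true slope.

Relative precision:
- SE / |β̂₁| = 0.2697 / 3.4295 = 7.9%
- Rule of thumb (under 20%: precise; 20% to under 50%: moderately precise; 50% or more: imprecise) → precise

Link to the t-test: t = β̂₁ / SE(β̂₁) = 3.4295 / 0.2697 = 12.7160, the statistic for H₀: β₁ = 0.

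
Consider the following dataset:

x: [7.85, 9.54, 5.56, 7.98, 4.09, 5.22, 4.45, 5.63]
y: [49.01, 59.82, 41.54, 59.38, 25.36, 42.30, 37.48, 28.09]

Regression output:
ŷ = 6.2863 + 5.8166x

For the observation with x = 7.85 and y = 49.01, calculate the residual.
Residual = -2.9366

The residual is the difference between the actual value and the predicted value:

Residual = y - ŷ

Step 1: Calculate predicted value
ŷ = 6.2863 + 5.8166 × 7.85
ŷ = 51.9466

Step 2: Calculate residual
Residual = 49.01 - 51.9466
Residual = -2.9366

The residual is negative, so the observed y = 49.01 sits below the regression line (the line overestimates it by 2.9366).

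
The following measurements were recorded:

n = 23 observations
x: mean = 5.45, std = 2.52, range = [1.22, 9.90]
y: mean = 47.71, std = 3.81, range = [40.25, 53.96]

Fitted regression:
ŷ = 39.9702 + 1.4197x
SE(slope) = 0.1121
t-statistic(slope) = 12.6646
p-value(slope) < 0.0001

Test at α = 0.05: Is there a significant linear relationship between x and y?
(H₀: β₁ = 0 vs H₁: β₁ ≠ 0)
Reject H₀: p-value < 0.0001 < α = 0.05. The linear relationship is significant at the 5% level.

Hypothesis test for the slope coefficient:

H₀: β₁ = 0 (no linear relationship)
H₁: β₁ ≠ 0 (linear relationship exists)

Test statistic: t = β̂₁ / SE(β̂₁) = 1.4197 / 0.1121 = 12.6646

With df = 21, the two-sided p-value for |t| = 12.6646 is <0.0001.

Decision rule: reject H₀ if p-value < α.
p-value < 0.0001 < α = 0.05 → reject H₀.

There is sufficient evidence at the 5% significance level to conclude that a linear relationship exists between x and y.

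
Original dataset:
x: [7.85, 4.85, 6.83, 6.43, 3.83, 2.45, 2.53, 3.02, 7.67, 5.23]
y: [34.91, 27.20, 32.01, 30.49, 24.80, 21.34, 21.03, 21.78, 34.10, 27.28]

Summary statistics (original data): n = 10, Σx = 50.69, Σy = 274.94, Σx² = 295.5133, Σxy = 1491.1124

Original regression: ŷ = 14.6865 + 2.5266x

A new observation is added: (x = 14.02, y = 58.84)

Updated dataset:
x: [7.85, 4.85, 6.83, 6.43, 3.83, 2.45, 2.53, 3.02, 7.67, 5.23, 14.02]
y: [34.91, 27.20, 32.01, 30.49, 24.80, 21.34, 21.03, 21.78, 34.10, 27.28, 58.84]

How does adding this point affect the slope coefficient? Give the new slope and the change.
The slope changes from 2.5266 to 3.1643 (change of +0.6377, or +25.2%).

The new point has HIGH LEVERAGE: x = 14.02 is far from the original mean x̄ = 50.69/10 ≈ 5.07 (original range [2.45, 7.85]).

Step 1: Update the sums with the new point (n goes from 10 to 11)
Σx  = 50.69 + 14.02 = 64.71
Σy  = 274.94 + 58.84 = 333.78
Σx² = 295.5133 + 14.02² = 295.5133 + 196.5604 = 492.0737
Σxy = 1491.1124 + 14.02×58.84 = 1491.1124 + 824.9368 = 2316.0492

Step 2: Recompute the slope with b₁ = (nΣxy − ΣxΣy) / (nΣx² − (Σx)²)
Numerator   = 11×2316.0492 − 64.71×333.78 = 25476.5412 − 21598.9038 = 3877.6374
Denominator = 11×492.0737 − 64.71² = 5412.8107 − 4187.3841 = 1225.4266
b₁(new) = 3877.6374 / 1225.4266 = 3.1643

(Same formula on the original sums: (10×1491.1124 − 50.69×274.94) / (10×295.5133 − 50.69²) = 974.4154 / 385.6569 = 2.5266, matching the given fit.)

Step 3: Change in slope
Δβ₁ = 3.1643 − 2.5266 = +0.6377
Relative change = +0.6377 / 2.5266 × 100% = +25.2%
→ the slope increases when the point is added.

Because the point sits above the extension of the original line at a high-leverage x, it tilts the fit up.
In practice: check such a point for data-entry or measurement error.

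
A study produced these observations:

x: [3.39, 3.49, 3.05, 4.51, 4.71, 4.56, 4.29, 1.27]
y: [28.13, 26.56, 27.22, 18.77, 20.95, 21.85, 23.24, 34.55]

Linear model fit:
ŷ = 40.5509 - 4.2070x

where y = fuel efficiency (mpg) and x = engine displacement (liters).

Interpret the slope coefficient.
For each additional liter of engine displacement, predicted fuel efficiency decreases by approximately 4.2070 mpg.

β₁ = -4.2070 is the change in predicted fuel efficiency (mpg) per additional liter of engine displacement.

Interpretation:
- Engine displacement up by 1 liter → predicted fuel efficiency decreases by 4.2070 mpg
- This is a linear approximation: the same per-unit change is assumed across the whole observed x range

The intercept β₀ = 40.5509 is the predicted fuel efficiency when engine displacement = 0; since the smallest observed x is 1.27, this is an extrapolation and mainly anchors the line.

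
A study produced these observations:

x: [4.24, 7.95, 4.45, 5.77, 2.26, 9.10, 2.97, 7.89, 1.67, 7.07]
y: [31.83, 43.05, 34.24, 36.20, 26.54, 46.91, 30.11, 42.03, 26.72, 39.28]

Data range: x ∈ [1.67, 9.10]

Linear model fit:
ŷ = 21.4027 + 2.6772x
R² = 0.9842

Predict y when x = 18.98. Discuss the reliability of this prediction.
The equation gives ŷ = 72.2160; however x = 18.98 is 9.88 units above the observed range, so this extrapolated value should not be trusted.

Prediction calculation:
ŷ = 21.4027 + 2.6772 × 18.98
ŷ = 72.2160

Reliability:
- Data range: x ∈ [1.67, 9.10]
- Prediction point: x = 18.98 is 9.88 units above the observed range → this is EXTRAPOLATION, not interpolation

Why that matters here:
- The linear relationship may not hold outside the observed range
- Real relationships often flatten, saturate, or turn nonlinear at extremes
- R² describes fit only over the sampled x values; it says nothing about behaviour beyond them

A defensible statement: 'if the linear trend continued to x = 18.98, y would be about 72.2160' — the premise is untested.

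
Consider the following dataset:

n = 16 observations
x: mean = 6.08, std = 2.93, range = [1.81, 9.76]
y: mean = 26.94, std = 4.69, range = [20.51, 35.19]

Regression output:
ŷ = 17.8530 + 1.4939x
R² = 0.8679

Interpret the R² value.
About 86.79% of the variability in y is accounted for by the regression on x (R² = 0.8679) — a strong linear fit.

R² = 1 − SS_res/SS_tot compares the residual scatter to the total scatter of y about its mean.

Here R² = 0.8679:
- Explained: 86.79% of the variation in y
- Unexplained (residual): 100% − 86.79% = 13.21%
- Rule of thumb (below 0.3 weak; 0.3 to below 0.7 moderate; 0.7 and above strong) → strong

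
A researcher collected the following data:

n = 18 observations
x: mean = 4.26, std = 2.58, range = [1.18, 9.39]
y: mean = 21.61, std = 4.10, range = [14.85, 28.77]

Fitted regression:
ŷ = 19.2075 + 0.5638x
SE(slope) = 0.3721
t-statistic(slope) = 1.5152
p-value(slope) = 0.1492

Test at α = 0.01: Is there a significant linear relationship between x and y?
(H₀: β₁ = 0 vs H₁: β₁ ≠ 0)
p-value = 0.1492 ≥ α = 0.01, so we fail to reject H₀. The relationship is not significant.

Hypothesis test for the slope coefficient:

H₀: β₁ = 0 (no linear relationship)
H₁: β₁ ≠ 0 (linear relationship exists)

Test statistic: t = β̂₁ / SE(β̂₁) = 0.5638 / 0.3721 = 1.5152

The p-value (0.1492) is the probability, under H₀, of a t-statistic at least as extreme as |t| = 1.5152 (two-sided, df = n − 2 = 16).

Decision rule: reject H₀ if p-value < α.
p-value = 0.1492 ≥ α = 0.01 → fail to reject H₀.

At α = 0.01 the data do not provide convincing evidence of a nonzero slope.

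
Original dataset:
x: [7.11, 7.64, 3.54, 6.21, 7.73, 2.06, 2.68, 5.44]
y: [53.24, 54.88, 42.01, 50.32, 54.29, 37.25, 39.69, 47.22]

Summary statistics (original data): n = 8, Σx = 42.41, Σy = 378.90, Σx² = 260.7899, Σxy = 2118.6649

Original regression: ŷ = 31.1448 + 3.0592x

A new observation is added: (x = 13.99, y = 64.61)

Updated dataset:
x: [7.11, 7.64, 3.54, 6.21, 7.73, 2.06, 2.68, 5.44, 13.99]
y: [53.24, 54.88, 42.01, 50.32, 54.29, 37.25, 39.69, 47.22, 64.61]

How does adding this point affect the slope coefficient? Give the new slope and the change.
Adding the point moves β₁ from 3.0592 to 2.3598, i.e. it decreases by 0.6994 (-22.9%).

x = 13.99 lies well outside the original x-range [2.06, 7.73] (x̄ ≈ 5.30), so this observation has high leverage and can move the slope substantially.

Step 1: Update the sums with the new point (n goes from 8 to 9)
Σx  = 42.41 + 13.99 = 56.40
Σy  = 378.90 + 64.61 = 443.51
Σx² = 260.7899 + 13.99² = 260.7899 + 195.7201 = 456.5100
Σxy = 2118.6649 + 13.99×64.61 = 2118.6649 + 903.8939 = 3022.5588

Step 2: Recompute the slope with b₁ = (nΣxy − ΣxΣy) / (nΣx² − (Σx)²)
Numerator   = 9×3022.5588 − 56.40×443.51 = 27203.0292 − 25013.9640 = 2189.0652
Denominator = 9×456.5100 − 56.40² = 4108.5900 − 3180.9600 = 927.6300
b₁(new) = 2189.0652 / 927.6300 = 2.3598

(Same formula on the original sums: (8×2118.6649 − 42.41×378.90) / (8×260.7899 − 42.41²) = 880.1702 / 287.7111 = 3.0592, matching the given fit.)

Step 3: Change in slope
Δβ₁ = 2.3598 − 3.0592 = -0.6994
Relative change = -0.6994 / 3.0592 × 100% = -22.9%
→ the slope decreases when the point is added.

Because the point sits below the extension of the original line at a high-leverage x, it tilts the fit down.
In practice: refit with and without it and report both if conclusions differ.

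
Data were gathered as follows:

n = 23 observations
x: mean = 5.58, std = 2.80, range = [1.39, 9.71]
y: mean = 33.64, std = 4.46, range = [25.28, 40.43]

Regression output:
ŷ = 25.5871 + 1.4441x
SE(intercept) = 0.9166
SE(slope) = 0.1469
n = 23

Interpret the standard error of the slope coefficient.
SE(β̂₁) = 0.1469 is the estimated standard deviation of the slope estimate across repeated samples; relative to β̂₁ = 1.4441 that is 10.2%, a precise estimate.

SE(β̂₁) = 0.1469 says: if we drew many samples of n = 23 from the same population and refit each time, the fitted slopes would scatter with a standard deviation of roughly 0.1469 around the true β₁.

Relative precision:
- SE / |β̂₁| = 0.1469 / 1.4441 = 10.2%
- Rule of thumb (under 20%: precise; 20% to under 50%: moderately precise; 50% or more: imprecise) → precise

Link to interval estimation: a confidence interval for β₁ is β̂₁ ± t* × 0.1469, so SE sets the half-width per unit of t*.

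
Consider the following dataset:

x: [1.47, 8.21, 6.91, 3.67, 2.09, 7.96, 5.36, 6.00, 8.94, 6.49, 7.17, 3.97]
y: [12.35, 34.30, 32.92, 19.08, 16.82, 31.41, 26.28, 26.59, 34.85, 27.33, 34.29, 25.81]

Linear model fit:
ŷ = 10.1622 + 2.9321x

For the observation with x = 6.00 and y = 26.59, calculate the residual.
Residual = -1.1648

The residual is the difference between the actual value and the predicted value:

Residual = y - ŷ

Step 1: Calculate predicted value
ŷ = 10.1622 + 2.9321 × 6.00
ŷ = 27.7548

Step 2: Calculate residual
Residual = 26.59 - 27.7548
Residual = -1.1648

Sign check: y < ŷ, so the point is below the line and the fit overestimates here.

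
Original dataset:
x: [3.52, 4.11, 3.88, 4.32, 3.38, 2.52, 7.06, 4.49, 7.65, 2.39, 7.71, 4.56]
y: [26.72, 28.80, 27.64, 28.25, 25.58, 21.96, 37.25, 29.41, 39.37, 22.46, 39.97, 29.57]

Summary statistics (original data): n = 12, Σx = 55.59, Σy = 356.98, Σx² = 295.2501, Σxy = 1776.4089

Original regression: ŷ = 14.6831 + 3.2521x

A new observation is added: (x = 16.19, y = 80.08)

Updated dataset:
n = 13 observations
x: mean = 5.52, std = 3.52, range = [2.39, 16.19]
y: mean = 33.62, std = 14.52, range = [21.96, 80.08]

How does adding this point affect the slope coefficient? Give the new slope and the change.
Adding the point moves β₁ from 3.2521 to 4.0965, i.e. it increases by 0.8444 (+26.0%).

The new point has HIGH LEVERAGE: x = 16.19 is far from the original mean x̄ = 55.59/12 ≈ 4.63 (original range [2.39, 7.71]).

Step 1: Update the sums with the new point (n goes from 12 to 13)
Σx  = 55.59 + 16.19 = 71.78
Σy  = 356.98 + 80.08 = 437.06
Σx² = 295.2501 + 16.19² = 295.2501 + 262.1161 = 557.3662
Σxy = 1776.4089 + 16.19×80.08 = 1776.4089 + 1296.4952 = 3072.9041

Step 2: Recompute the slope with b₁ = (nΣxy − ΣxΣy) / (nΣx² − (Σx)²)
Numerator   = 13×3072.9041 − 71.78×437.06 = 39947.7533 − 31372.1668 = 8575.5865
Denominator = 13×557.3662 − 71.78² = 7245.7606 − 5152.3684 = 2093.3922
b₁(new) = 8575.5865 / 2093.3922 = 4.0965

(Same formula on the original sums: (12×1776.4089 − 55.59×356.98) / (12×295.2501 − 55.59²) = 1472.3886 / 452.7531 = 3.2521, matching the given fit.)

Step 3: Change in slope
Δβ₁ = 4.0965 − 3.2521 = +0.8444
Relative change = +0.8444 / 3.2521 × 100% = +26.0%
→ the slope increases when the point is added.

Because the point sits above the extension of the original line at a high-leverage x, it tilts the fit up.
In practice: investigate whether it comes from the same population as the rest of the sample.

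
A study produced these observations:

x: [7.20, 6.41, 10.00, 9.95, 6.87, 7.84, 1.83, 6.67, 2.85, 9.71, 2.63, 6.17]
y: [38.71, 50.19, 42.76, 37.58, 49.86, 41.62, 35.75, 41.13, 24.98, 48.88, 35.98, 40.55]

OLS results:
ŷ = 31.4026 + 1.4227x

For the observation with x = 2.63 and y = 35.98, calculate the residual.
Residual = 0.8357

The residual is the difference between the actual value and the predicted value:

Residual = y - ŷ

Step 1: Calculate predicted value
ŷ = 31.4026 + 1.4227 × 2.63
ŷ = 35.1443

Step 2: Calculate residual
Residual = 35.98 - 35.1443
Residual = 0.8357

Interpretation: the model underestimates the actual value by 0.8357 at this point (positive residual → observation lies above the fitted line).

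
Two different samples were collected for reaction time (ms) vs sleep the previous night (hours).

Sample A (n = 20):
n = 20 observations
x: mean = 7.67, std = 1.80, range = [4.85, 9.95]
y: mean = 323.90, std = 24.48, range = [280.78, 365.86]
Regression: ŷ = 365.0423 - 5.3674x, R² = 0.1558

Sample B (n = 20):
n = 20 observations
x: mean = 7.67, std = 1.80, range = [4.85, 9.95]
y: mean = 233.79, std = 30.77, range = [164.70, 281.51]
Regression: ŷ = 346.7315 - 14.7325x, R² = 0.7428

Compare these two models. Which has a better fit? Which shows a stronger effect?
Model B has the better fit (R² = 0.7428 vs 0.1558). Model B shows the stronger effect (|β₁| = 14.7325 vs 5.3674).

Model Comparison:

Which explains more variance? (R²)
- Model A: R² = 0.1558 → 15.58% of variance in reaction time explained
- Model B: R² = 0.7428 → 74.28% of variance in reaction time explained
- 0.7428 > 0.1558 → Model B has the better fit

Which has the larger per-hour effect? (|β₁|)
- Model A: β₁ = -5.3674 → predicted reaction time falls 5.3674 ms per additional hour of sleep
- Model B: β₁ = -14.7325 → predicted reaction time falls 14.7325 ms per additional hour of sleep
- |-5.3674| < |-14.7325| → Model B shows the stronger marginal effect

Note: A steeper slope doesn't make a better model if the scatter around the line is large.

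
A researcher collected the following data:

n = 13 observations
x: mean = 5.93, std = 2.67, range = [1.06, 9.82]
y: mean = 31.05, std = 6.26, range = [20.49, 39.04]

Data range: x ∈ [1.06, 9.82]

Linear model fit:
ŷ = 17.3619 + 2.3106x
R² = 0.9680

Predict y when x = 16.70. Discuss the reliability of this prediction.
The equation gives ŷ = 55.9489; however x = 16.70 is 6.88 units above the observed range, so this extrapolated value should not be trusted.

Prediction calculation:
ŷ = 17.3619 + 2.3106 × 16.70
ŷ = 55.9489

Reliability:
- Data range: x ∈ [1.06, 9.82]
- Prediction point: x = 16.70 is 6.88 units above the observed range → this is EXTRAPOLATION, not interpolation

Why that matters here:
- R² describes fit only over the sampled x values; it says nothing about behaviour beyond them
- The linear relationship may not hold outside the observed range
- There are no observations near this x to validate the fitted line there

A defensible statement: 'if the linear trend continued to x = 16.70, y would be about 55.9489' — the premise is untested.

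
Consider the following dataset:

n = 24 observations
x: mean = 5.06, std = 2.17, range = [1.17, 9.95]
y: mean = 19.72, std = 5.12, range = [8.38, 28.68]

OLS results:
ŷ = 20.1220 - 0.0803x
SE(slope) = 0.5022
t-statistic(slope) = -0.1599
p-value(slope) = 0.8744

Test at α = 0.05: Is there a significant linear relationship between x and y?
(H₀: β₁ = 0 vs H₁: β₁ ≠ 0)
p-value = 0.8744 ≥ α = 0.05, so we fail to reject H₀. The relationship is not significant.

Hypothesis test for the slope coefficient:

H₀: β₁ = 0 (no linear relationship)
H₁: β₁ ≠ 0 (linear relationship exists)

Test statistic: t = β̂₁ / SE(β̂₁) = -0.0803 / 0.5022 = -0.1599

With df = 22, the two-sided p-value for |t| = 0.1599 is 0.8744.

Decision rule: reject H₀ if p-value < α.
p-value = 0.8744 ≥ α = 0.05 → fail to reject H₀.

At α = 0.05 the data do not provide convincing evidence of a nonzero slope.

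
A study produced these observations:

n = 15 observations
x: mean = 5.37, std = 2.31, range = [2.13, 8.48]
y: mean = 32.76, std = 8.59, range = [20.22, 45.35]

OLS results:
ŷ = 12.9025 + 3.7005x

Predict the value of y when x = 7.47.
ŷ = 40.5452

Plug x = 7.47 into the fitted line:

ŷ = 12.9025 + 3.7005 × 7.47
ŷ = 12.9025 + 27.6427
ŷ = 40.5452

This is the fitted mean response at that x — an individual observation would come with a wider prediction interval.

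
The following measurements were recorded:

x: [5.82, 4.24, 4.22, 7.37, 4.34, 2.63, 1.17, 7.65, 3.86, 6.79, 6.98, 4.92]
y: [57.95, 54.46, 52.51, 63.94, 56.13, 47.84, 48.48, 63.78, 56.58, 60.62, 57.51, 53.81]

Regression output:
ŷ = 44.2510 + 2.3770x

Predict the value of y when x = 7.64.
ŷ = 62.4113

To predict y for x = 7.64, substitute into the regression equation:

ŷ = 44.2510 + 2.3770 × 7.64
ŷ = 44.2510 + 18.1603
ŷ = 62.4113

This is the fitted mean response at that x — an individual observation would come with a wider prediction interval.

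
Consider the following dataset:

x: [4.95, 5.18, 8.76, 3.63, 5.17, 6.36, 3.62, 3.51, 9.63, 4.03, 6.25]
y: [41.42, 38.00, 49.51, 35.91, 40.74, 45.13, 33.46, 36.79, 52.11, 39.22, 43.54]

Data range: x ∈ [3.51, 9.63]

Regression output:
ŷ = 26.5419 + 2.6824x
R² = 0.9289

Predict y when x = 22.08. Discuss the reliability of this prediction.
ŷ = 85.7693, but this is extrapolation (above the data range [3.51, 9.63]) and may be unreliable.

Prediction calculation:
ŷ = 26.5419 + 2.6824 × 22.08
ŷ = 85.7693

Reliability:
- Data range: x ∈ [3.51, 9.63]
- Prediction point: x = 22.08 is 12.45 units above the observed range → this is EXTRAPOLATION, not interpolation

Why that matters here:
- The standard error of prediction grows with (x − x̄)², and x = 22.08 is far from x̄ = 5.55
- There are no observations near this x to validate the fitted line there

The R² = 0.9289 only validates the fit within [3.51, 9.63]; treat ŷ = 85.7693 with caution.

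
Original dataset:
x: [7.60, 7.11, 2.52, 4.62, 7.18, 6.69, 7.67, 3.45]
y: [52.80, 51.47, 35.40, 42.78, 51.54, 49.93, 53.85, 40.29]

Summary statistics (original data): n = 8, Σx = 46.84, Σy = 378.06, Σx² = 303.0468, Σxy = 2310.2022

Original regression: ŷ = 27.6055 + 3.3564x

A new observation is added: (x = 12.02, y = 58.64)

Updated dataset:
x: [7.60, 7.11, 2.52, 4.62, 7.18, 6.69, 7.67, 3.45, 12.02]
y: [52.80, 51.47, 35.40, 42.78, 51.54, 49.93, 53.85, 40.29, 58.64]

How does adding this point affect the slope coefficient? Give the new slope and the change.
Adding the point moves β₁ from 3.3564 to 2.5412, i.e. it decreases by 0.8152 (-24.3%).

The new point has HIGH LEVERAGE: x = 12.02 is far from the original mean x̄ = 46.84/8 ≈ 5.86 (original range [2.52, 7.67]).

Step 1: Update the sums with the new point (n goes from 8 to 9)
Σx  = 46.84 + 12.02 = 58.86
Σy  = 378.06 + 58.64 = 436.70
Σx² = 303.0468 + 12.02² = 303.0468 + 144.4804 = 447.5272
Σxy = 2310.2022 + 12.02×58.64 = 2310.2022 + 704.8528 = 3015.0550

Step 2: Recompute the slope with b₁ = (nΣxy − ΣxΣy) / (nΣx² − (Σx)²)
Numerator   = 9×3015.0550 − 58.86×436.70 = 27135.4950 − 25704.1620 = 1431.3330
Denominator = 9×447.5272 − 58.86² = 4027.7448 − 3464.4996 = 563.2452
b₁(new) = 1431.3330 / 563.2452 = 2.5412

(Same formula on the original sums: (8×2310.2022 − 46.84×378.06) / (8×303.0468 − 46.84²) = 773.2872 / 230.3888 = 3.3564, matching the given fit.)

Step 3: Change in slope
Δβ₁ = 2.5412 − 3.3564 = -0.8152
Relative change = -0.8152 / 3.3564 × 100% = -24.3%
→ the slope decreases when the point is added.

Because the point sits below the extension of the original line at a high-leverage x, it tilts the fit down.
In practice: investigate whether it comes from the same population as the rest of the sample.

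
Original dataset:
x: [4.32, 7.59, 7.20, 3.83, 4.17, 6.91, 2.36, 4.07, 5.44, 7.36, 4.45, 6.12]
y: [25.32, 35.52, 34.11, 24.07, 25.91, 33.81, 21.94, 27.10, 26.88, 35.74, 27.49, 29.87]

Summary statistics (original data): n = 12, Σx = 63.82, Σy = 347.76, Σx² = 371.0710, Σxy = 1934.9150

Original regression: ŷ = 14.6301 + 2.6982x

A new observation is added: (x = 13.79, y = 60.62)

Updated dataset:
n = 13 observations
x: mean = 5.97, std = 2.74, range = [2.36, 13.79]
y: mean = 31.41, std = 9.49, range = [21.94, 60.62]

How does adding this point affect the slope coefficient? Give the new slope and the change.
New slope β₁ = 3.3996 versus 2.6982 before: a change of +0.7014 (+26.0%).

x = 13.79 lies well outside the original x-range [2.36, 7.59] (x̄ ≈ 5.32), so this observation has high leverage and can move the slope substantially.

Step 1: Update the sums with the new point (n goes from 12 to 13)
Σx  = 63.82 + 13.79 = 77.61
Σy  = 347.76 + 60.62 = 408.38
Σx² = 371.0710 + 13.79² = 371.0710 + 190.1641 = 561.2351
Σxy = 1934.9150 + 13.79×60.62 = 1934.9150 + 835.9498 = 2770.8648

Step 2: Recompute the slope with b₁ = (nΣxy − ΣxΣy) / (nΣx² − (Σx)²)
Numerator   = 13×2770.8648 − 77.61×408.38 = 36021.2424 − 31694.3718 = 4326.8706
Denominator = 13×561.2351 − 77.61² = 7296.0563 − 6023.3121 = 1272.7442
b₁(new) = 4326.8706 / 1272.7442 = 3.3996

(Same formula on the original sums: (12×1934.9150 − 63.82×347.76) / (12×371.0710 − 63.82²) = 1024.9368 / 379.8596 = 2.6982, matching the given fit.)

Step 3: Change in slope
Δβ₁ = 3.3996 − 2.6982 = +0.7014
Relative change = +0.7014 / 2.6982 × 100% = +26.0%
→ the slope increases when the point is added.

A high-leverage point only changes the slope if it is off the original line; here y = 60.62 is above the original trend, so the slope increases.
In practice: check such a point for data-entry or measurement error.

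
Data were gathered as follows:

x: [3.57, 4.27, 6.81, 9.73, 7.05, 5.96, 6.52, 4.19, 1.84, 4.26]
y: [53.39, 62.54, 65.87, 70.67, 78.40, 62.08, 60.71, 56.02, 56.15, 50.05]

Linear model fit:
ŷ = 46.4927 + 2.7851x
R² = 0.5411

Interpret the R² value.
R² = 0.5411 means 54.11% of the variation in y is explained by the linear relationship with x. This indicates a moderate fit.

R² = 1 − SS_res/SS_tot compares the residual scatter to the total scatter of y about its mean.

Here R² = 0.5411:
- Explained: 54.11% of the variation in y
- Unexplained (residual): 100% − 54.11% = 45.89%
- Rule of thumb (below 0.3 weak; 0.3 to below 0.7 moderate; 0.7 and above strong) → moderate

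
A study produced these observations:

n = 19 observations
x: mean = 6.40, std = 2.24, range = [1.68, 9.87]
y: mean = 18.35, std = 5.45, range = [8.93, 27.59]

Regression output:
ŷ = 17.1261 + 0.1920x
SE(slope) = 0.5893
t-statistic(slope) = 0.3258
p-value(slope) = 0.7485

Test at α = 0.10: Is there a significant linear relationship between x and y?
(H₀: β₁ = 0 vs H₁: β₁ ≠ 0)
Fail to reject H₀: p-value = 0.7485 ≥ α = 0.10. The linear relationship is not significant at the 10% level.

Hypothesis test for the slope coefficient:

H₀: β₁ = 0 (no linear relationship)
H₁: β₁ ≠ 0 (linear relationship exists)

Test statistic: t = β̂₁ / SE(β̂₁) = 0.1920 / 0.5893 = 0.3258

The p-value (0.7485) is the probability, under H₀, of a t-statistic at least as extreme as |t| = 0.3258 (two-sided, df = n − 2 = 17).

Decision rule: reject H₀ if p-value < α.
p-value = 0.7485 ≥ α = 0.10 → fail to reject H₀.

At α = 0.10 the data do not provide convincing evidence of a nonzero slope.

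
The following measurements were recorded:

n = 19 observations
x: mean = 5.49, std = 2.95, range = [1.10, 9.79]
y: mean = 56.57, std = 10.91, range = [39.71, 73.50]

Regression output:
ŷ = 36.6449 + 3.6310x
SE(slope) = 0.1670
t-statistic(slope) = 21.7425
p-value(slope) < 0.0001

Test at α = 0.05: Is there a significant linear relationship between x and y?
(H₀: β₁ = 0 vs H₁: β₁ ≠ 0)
p-value < 0.0001 < α = 0.05, so we reject H₀. The relationship is significant.

Hypothesis test for the slope coefficient:

H₀: β₁ = 0 (no linear relationship)
H₁: β₁ ≠ 0 (linear relationship exists)

Test statistic: t = β̂₁ / SE(β̂₁) = 3.6310 / 0.1670 = 21.7425

p < 0.0001: how often a slope estimate this far from 0 (in SE units) would arise by chance if β₁ were truly 0.

Decision rule: reject H₀ if p-value < α.
p-value < 0.0001 < α = 0.05 → reject H₀.

There is sufficient evidence at the 5% significance level to conclude that a linear relationship exists between x and y.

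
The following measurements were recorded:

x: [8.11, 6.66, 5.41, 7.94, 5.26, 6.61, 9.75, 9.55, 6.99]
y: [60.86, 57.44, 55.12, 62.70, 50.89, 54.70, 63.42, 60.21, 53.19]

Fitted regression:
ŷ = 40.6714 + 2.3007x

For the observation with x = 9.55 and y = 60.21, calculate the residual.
Residual = -2.4331

The residual is the difference between the actual value and the predicted value:

Residual = y - ŷ

Step 1: Calculate predicted value
ŷ = 40.6714 + 2.3007 × 9.55
ŷ = 62.6431

Step 2: Calculate residual
Residual = 60.21 - 62.6431
Residual = -2.4331

The residual is negative, so the observed y = 60.21 sits below the regression line (the line overestimates it by 2.4331).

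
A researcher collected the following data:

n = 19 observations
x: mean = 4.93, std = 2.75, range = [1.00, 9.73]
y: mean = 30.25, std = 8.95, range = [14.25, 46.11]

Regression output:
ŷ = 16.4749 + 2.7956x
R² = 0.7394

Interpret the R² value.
About 73.94% of the variability in y is accounted for by the regression on x (R² = 0.7394) — a strong linear fit.

R² = 1 − SS_res/SS_tot compares the residual scatter to the total scatter of y about its mean.

Here R² = 0.7394:
- Explained: 73.94% of the variation in y
- Unexplained (residual): 100% − 73.94% = 26.06%
- Rule of thumb (below 0.3 weak; 0.3 to below 0.7 moderate; 0.7 and above strong) → strong

Equivalently, for simple linear regression R² = r², so |r| = √0.7394 ≈ 0.8599.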